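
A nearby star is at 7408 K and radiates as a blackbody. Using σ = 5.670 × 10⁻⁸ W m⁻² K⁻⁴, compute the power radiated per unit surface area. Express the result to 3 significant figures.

Stefan–Boltzmann: I = σT⁴ = 5.670×10⁻⁸ × (7408)⁴ = 1.71×10⁸ W/m².

I ≈ 1.71×10⁸ W/m²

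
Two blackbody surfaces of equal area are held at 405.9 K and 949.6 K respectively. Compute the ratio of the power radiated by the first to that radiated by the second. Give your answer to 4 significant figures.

P₁/P₂ ≈ 0.03338

With equal areas, P₁/P₂ = (T₁/T₂)⁴ = (405.9/949.6)⁴ = 0.03338.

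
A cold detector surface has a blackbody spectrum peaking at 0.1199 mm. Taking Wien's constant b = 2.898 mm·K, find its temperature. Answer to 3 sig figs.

Wien's law gives T = b/λ_max = (2.898×10⁻³ m·K)/(1.199×10⁻⁴ m) = 24.2 K.

T ≈ 24.2 K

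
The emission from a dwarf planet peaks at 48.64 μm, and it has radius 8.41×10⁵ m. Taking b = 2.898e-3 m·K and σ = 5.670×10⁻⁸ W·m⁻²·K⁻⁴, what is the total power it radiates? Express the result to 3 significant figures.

P ≈ 6.35×10¹² W

Wien's law: T = b/λ_max = 2.898×10⁻³/4.864×10⁻⁵ = 59.5806 K.
Surface area A = 4πR² = 4π(8.41×10⁵ m)² = 8.88796×10¹² m².
Then P = σAT⁴ = 5.670×10⁻⁸×8.88796×10¹²×(59.5806)⁴ = 6.35×10¹² W.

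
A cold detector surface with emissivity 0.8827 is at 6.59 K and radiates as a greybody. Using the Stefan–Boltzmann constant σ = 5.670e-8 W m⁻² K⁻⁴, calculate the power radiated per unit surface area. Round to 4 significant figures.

Stefan–Boltzmann: I = εσT⁴ = 0.8827 × 5.670×10⁻⁸ × (6.59)⁴ = 9.439×10⁻⁵ W/m².

I ≈ 9.439×10⁻⁵ W/m²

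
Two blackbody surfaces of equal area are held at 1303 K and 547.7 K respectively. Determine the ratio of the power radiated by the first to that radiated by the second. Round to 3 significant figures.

P₁/P₂ ≈ 32.0

With equal areas, P₁/P₂ = (T₁/T₂)⁴ = (1303/547.7)⁴ = 32.0.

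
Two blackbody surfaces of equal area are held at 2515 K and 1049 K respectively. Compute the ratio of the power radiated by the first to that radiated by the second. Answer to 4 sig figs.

With equal areas, P₁/P₂ = (T₁/T₂)⁴ = (2515/1049)⁴ = 33.04.

P₁/P₂ ≈ 33.04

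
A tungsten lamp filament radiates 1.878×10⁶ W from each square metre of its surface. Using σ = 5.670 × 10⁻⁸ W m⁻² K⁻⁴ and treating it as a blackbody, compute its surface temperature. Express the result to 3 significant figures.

T ≈ 2.40×10³ K

I = σT⁴, so T = (I/σ)^(1/4) = (1.878×10⁶/(5.670×10⁻⁸))^(1/4) = 2.40×10³ K.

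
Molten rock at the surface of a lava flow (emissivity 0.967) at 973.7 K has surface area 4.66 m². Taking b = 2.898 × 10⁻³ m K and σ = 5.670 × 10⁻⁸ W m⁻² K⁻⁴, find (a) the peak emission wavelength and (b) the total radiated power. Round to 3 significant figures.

(a) λ_max = b/T = 2.898×10⁻³/973.7 = 2.976×10⁻⁶ m = 2.98×10³ nm.
Area A = 4.66 m².
(b) P = εσAT⁴ = 0.967×5.670×10⁻⁸×4.66×(973.7)⁴ = 2.30×10⁵ W.

λ_max ≈ 2.98×10³ nm; P ≈ 2.30×10⁵ W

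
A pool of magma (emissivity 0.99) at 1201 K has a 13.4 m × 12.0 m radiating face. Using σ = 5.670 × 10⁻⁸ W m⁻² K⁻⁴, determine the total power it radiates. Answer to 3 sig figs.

P ≈ 1.88×10⁷ W

Area A = 13.4 × 12.0 = 160.8 m².
P = εσAT⁴ = 0.99 × 5.670×10⁻⁸ × 160.8 × (1201)⁴ = 1.88×10⁷ W.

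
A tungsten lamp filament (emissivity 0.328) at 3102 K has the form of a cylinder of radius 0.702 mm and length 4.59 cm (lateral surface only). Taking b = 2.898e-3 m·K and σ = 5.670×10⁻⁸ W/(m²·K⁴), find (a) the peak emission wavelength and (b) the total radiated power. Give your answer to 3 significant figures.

(a) λ_max = b/T = 2.898×10⁻³/3102 = 9.342×10⁻⁷ m = 0.934 μm.
Lateral area A = 2πrL = 2π×7.02×10⁻⁴×0.0459 = 2.02456×10⁻⁴ m².
(b) P = εσAT⁴ = 0.328×5.670×10⁻⁸×2.02456×10⁻⁴×(3102)⁴ = 349 W.

λ_max ≈ 0.934 μm; P ≈ 349 W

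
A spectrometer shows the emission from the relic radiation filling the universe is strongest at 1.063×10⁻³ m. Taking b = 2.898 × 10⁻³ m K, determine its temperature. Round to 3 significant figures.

Wien's law gives T = b/λ_max = (2.898×10⁻³ m·K)/(1.063×10⁻³ m) = 2.73 K.

T ≈ 2.73 K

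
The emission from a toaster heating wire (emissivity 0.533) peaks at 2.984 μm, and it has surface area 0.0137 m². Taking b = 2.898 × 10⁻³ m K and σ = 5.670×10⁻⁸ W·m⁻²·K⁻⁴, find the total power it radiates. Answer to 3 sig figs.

P ≈ 368 W

Wien's law: T = b/λ_max = 2.898×10⁻³/2.984×10⁻⁶ = 971.180 K.
Area A = 0.0137 m².
Then P = εσAT⁴ = 0.533×5.670×10⁻⁸×0.0137×(971.180)⁴ = 368 W.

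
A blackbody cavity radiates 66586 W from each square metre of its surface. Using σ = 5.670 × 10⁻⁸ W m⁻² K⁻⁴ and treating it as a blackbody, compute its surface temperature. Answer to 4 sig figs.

I = σT⁴, so T = (I/σ)^(1/4) = (66586/(5.670×10⁻⁸))^(1/4) = 1041 K.

T ≈ 1041 K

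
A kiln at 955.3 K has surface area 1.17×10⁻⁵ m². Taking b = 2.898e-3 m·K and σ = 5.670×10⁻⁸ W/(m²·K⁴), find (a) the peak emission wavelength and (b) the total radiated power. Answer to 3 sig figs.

λ_max ≈ 3.03 μm; P ≈ 0.552 W

(a) λ_max = b/T = 2.898×10⁻³/955.3 = 3.034×10⁻⁶ m = 3.03 μm.
Area A = 1.17×10⁻⁵ m².
(b) P = σAT⁴ = 5.670×10⁻⁸×1.17×10⁻⁵×(955.3)⁴ = 0.552 W.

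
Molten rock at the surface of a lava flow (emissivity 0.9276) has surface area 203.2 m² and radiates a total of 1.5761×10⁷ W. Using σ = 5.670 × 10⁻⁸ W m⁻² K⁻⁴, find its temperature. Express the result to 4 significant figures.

Area A = 203.2 m².
P = εσAT⁴ ⇒ T = (P/(εσA))^(1/4) = (1.5761×10⁷/(0.9276×5.670×10⁻⁸×203.2))^(1/4) = 1102 K.

T ≈ 1102 K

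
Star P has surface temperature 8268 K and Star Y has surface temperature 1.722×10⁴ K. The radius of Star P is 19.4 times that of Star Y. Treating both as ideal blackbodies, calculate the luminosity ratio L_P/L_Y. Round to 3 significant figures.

L ∝ R²T⁴, so L_P/L_Y = (R_P/R_Y)²(T_P/T_Y)⁴ = (19.4)² × (8268/1.722×10⁴)⁴ = 376.36 × 0.0531458 = 20.0.

L_P/L_Y ≈ 20.0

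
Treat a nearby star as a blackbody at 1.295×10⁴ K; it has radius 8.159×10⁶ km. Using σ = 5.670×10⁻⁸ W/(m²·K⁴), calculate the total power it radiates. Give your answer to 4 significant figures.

P ≈ 1.334×10³⁰ W

Surface area A = 4πR² = 4π(8.159×10⁹ m)² = 8.36534×10²⁰ m².
P = σAT⁴ = 5.670×10⁻⁸ × 8.36534×10²⁰ × (1.295×10⁴)⁴ = 1.334×10³⁰ W.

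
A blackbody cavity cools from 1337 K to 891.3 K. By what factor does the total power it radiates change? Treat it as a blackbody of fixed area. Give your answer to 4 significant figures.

P₂/P₁ ≈ 0.1975

P ∝ T⁴, so P₂/P₁ = (T₂/T₁)⁴ = (891.3/1337)⁴ = (0.666642)⁴ = 0.1975.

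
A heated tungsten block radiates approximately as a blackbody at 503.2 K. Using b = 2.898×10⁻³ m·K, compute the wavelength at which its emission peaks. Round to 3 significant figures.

λ_max ≈ 5.76 μm

Wien's displacement law: λ_max = b/T = (2.898×10⁻³ m·K)/(503.2 K) = 5.759×10⁻⁶ m.
That is 5.76 μm, in the infrared range.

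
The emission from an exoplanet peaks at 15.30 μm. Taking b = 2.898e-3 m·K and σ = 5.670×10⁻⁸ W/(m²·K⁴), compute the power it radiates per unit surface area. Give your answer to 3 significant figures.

Wien's law: T = b/λ_max = 2.898×10⁻³/1.530×10⁻⁵ = 189.412 K.
Then I = σT⁴ = 5.670×10⁻⁸×(189.412)⁴ = 73.0 W/m².

I ≈ 73.0 W/m²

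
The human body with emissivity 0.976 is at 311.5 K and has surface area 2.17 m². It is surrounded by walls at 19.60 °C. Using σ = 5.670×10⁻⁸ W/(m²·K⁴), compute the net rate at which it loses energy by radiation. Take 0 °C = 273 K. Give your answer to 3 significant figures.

Net loss ≈ 250 W

Surroundings: T = 19.60 °C + 273 = 292.60 K.
Area A = 2.17 m².
Net radiated power P_net = εσA(T⁴ − T₀⁴) = 0.976×5.670×10⁻⁸×2.17×(311.5⁴ − 292.60⁴).
T⁴ − T₀⁴ = 9.41526×10⁹ − 7.32989×10⁹ = 2.08537×10⁹ K⁴, so P_net = 250 W.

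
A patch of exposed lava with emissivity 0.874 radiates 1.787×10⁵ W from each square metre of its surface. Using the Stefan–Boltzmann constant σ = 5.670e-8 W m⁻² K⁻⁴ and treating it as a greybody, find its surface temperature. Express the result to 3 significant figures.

I = εσT⁴, so T = (I/εσ)^(1/4) = (1.787×10⁵/(0.874×5.670×10⁻⁸))^(1/4) = 1.38×10³ K.

T ≈ 1.38×10³ K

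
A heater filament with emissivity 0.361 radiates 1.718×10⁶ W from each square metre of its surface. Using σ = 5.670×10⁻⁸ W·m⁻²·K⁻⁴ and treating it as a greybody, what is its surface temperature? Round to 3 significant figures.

I = εσT⁴, so T = (I/εσ)^(1/4) = (1.718×10⁶/(0.361×5.670×10⁻⁸))^(1/4) = 3.03×10³ K.

T ≈ 3.03×10³ K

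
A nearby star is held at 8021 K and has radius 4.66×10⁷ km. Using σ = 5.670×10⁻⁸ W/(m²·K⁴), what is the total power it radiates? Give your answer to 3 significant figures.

P ≈ 6.40×10³⁰ W

Surface area A = 4πR² = 4π(4.66×10¹⁰ m)² = 2.72886×10²² m².
P = σAT⁴ = 5.670×10⁻⁸ × 2.72886×10²² × (8021)⁴ = 6.40×10³⁰ W.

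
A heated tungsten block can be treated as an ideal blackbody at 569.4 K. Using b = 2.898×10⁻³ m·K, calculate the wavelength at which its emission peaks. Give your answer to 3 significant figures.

λ_max ≈ 5.09 μm

Wien's displacement law: λ_max = b/T = (2.898×10⁻³ m·K)/(569.4 K) = 5.090×10⁻⁶ m.
That is 5.09 μm, in the infrared range.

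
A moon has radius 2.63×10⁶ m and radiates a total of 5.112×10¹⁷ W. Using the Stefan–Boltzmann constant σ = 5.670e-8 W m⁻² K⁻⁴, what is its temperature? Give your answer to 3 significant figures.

Surface area A = 4πR² = 4π(2.63×10⁶ m)² = 8.69203×10¹³ m².
P = σAT⁴ ⇒ T = (P/(σA))^(1/4) = (5.112×10¹⁷/(5.670×10⁻⁸×8.69203×10¹³))^(1/4) = 568 K.

T ≈ 568 K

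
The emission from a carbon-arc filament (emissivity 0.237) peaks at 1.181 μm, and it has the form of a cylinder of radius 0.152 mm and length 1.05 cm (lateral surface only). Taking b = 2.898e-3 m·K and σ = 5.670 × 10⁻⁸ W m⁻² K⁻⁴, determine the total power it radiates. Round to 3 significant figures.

P ≈ 4.89 W

Wien's law: T = b/λ_max = 2.898×10⁻³/1.181×10⁻⁶ = 2453.85 K.
Lateral area A = 2πrL = 2π×1.52×10⁻⁴×0.0105 = 1.00280×10⁻⁵ m².
Then P = εσAT⁴ = 0.237×5.670×10⁻⁸×1.00280×10⁻⁵×(2453.85)⁴ = 4.89 W.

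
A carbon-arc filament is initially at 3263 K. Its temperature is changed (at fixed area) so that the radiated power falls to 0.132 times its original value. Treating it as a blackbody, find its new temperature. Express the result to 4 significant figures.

P ∝ T⁴, so T₂/T₁ = (P₂/P₁)^(1/4) = (0.132)^(1/4) = 0.602759.
T₂ = 3263 × 0.602759 = 1967 K.

T₂ ≈ 1967 K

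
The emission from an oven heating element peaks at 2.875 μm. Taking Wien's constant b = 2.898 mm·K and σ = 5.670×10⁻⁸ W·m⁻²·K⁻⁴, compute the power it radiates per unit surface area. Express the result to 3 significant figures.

I ≈ 5.85×10⁴ W/m²

Wien's law: T = b/λ_max = 2.898×10⁻³/2.875×10⁻⁶ = 1008.00 K.
Then I = σT⁴ = 5.670×10⁻⁸×(1008.00)⁴ = 5.85×10⁴ W/m².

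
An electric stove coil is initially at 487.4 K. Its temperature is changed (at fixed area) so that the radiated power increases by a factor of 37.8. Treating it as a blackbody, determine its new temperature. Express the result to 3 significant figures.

T₂ ≈ 1.21×10³ K

P ∝ T⁴, so T₂/T₁ = (P₂/P₁)^(1/4) = (37.8)^(1/4) = 2.47955.
T₂ = 487.4 × 2.47955 = 1.21×10³ K.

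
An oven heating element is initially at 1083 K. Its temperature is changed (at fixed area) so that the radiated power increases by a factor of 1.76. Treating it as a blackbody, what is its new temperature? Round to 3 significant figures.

T₂ ≈ 1.25×10³ K

P ∝ T⁴, so T₂/T₁ = (P₂/P₁)^(1/4) = (1.76)^(1/4) = 1.15180.
T₂ = 1083 × 1.15180 = 1.25×10³ K.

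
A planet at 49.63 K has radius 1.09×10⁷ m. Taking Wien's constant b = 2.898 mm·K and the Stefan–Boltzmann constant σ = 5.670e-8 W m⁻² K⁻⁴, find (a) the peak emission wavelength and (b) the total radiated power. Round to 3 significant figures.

λ_max ≈ 58.4 μm; P ≈ 5.14×10¹⁴ W

(a) λ_max = b/T = 2.898×10⁻³/49.63 = 5.839×10⁻⁵ m = 58.4 μm.
Surface area A = 4πR² = 4π(1.09×10⁷ m)² = 1.49301×10¹⁵ m².
(b) P = σAT⁴ = 5.670×10⁻⁸×1.49301×10¹⁵×(49.63)⁴ = 5.14×10¹⁴ W.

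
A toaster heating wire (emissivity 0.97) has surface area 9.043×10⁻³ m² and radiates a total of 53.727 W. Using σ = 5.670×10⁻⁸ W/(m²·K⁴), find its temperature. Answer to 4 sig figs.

T ≈ 573.3 K

Area A = 9.043×10⁻³ m².
P = εσAT⁴ ⇒ T = (P/(εσA))^(1/4) = (53.727/(0.97×5.670×10⁻⁸×9.043×10⁻³))^(1/4) = 573.3 K.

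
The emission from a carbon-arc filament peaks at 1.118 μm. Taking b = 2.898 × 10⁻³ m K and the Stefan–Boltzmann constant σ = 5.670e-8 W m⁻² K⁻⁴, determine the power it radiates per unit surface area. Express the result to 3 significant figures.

I ≈ 2.56×10⁶ W/m²

Wien's law: T = b/λ_max = 2.898×10⁻³/1.118×10⁻⁶ = 2592.13 K.
Then I = σT⁴ = 5.670×10⁻⁸×(2592.13)⁴ = 2.56×10⁶ W/m².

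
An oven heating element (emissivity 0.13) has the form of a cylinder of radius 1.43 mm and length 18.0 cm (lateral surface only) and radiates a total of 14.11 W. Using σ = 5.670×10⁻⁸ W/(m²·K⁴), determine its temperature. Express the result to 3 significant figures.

Lateral area A = 2πrL = 2π×1.43×10⁻³×0.180 = 1.61729×10⁻³ m².
P = εσAT⁴ ⇒ T = (P/(εσA))^(1/4) = (14.11/(0.13×5.670×10⁻⁸×1.61729×10⁻³))^(1/4) = 1.04×10³ K.

T ≈ 1.04×10³ K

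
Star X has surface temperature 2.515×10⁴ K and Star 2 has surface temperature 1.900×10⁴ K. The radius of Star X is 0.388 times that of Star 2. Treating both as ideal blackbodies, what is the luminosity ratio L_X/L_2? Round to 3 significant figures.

L ∝ R²T⁴, so L_X/L_2 = (R_X/R_2)²(T_X/T_2)⁴ = (0.388)² × (2.515×10⁴/1.900×10⁴)⁴ = 0.150544 × 3.06999 = 0.462.

L_X/L_2 ≈ 0.462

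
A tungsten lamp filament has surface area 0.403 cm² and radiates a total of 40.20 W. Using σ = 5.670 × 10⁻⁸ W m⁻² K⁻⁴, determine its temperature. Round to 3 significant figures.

T ≈ 2.05×10³ K

Area A = 0.403 cm² = 4.03×10⁻⁵ m².
P = σAT⁴ ⇒ T = (P/(σA))^(1/4) = (40.20/(5.670×10⁻⁸×4.03×10⁻⁵))^(1/4) = 2.05×10³ K.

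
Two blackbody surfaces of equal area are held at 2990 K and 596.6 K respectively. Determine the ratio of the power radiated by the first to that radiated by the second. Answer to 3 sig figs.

With equal areas, P₁/P₂ = (T₁/T₂)⁴ = (2990/596.6)⁴ = 631.

P₁/P₂ ≈ 631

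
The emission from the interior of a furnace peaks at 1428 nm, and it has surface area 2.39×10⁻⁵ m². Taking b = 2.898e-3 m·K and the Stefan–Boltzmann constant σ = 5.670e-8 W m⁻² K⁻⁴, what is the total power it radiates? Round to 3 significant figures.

P ≈ 23.0 W

Wien's law: T = b/λ_max = 2.898×10⁻³/1.428×10⁻⁶ = 2029.41 K.
Area A = 2.39×10⁻⁵ m².
Then P = σAT⁴ = 5.670×10⁻⁸×2.39×10⁻⁵×(2029.41)⁴ = 23.0 W.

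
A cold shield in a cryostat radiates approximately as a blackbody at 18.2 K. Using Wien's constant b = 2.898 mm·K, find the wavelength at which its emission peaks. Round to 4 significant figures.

λ_max ≈ 159.2 μm

Wien's displacement law: λ_max = b/T = (2.898×10⁻³ m·K)/(18.2 K) = 1.5923×10⁻⁴ m.
That is 159.2 μm, in the infrared range.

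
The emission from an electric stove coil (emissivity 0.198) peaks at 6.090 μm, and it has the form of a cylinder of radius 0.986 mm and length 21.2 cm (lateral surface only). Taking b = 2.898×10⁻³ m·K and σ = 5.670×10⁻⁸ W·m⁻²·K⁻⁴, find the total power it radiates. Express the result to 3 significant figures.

P ≈ 0.756 W

Wien's law: T = b/λ_max = 2.898×10⁻³/6.090×10⁻⁶ = 475.862 K.
Lateral area A = 2πrL = 2π×9.86×10⁻⁴×0.212 = 1.31339×10⁻³ m².
Then P = εσAT⁴ = 0.198×5.670×10⁻⁸×1.31339×10⁻³×(475.862)⁴ = 0.756 W.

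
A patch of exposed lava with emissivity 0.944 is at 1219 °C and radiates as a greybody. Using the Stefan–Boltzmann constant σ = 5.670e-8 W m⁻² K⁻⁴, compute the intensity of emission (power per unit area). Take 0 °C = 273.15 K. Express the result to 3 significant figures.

T = 1219 °C + 273.15 = 1492.15 K.
Stefan–Boltzmann: I = εσT⁴ = 0.944 × 5.670×10⁻⁸ × (1492.15)⁴ = 2.65×10⁵ W/m².

I ≈ 2.65×10⁵ W/m²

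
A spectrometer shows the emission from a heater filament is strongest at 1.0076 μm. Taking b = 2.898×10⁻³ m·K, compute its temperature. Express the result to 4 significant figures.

T ≈ 2876 K

Wien's law gives T = b/λ_max = (2.898×10⁻³ m·K)/(1.0076×10⁻⁶ m) = 2876 K.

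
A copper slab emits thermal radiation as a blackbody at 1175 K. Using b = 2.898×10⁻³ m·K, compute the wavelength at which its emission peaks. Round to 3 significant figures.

Wien's displacement law: λ_max = b/T = (2.898×10⁻³ m·K)/(1175 K) = 2.466×10⁻⁶ m.
That is 2.47×10³ nm, in the infrared range.

λ_max ≈ 2.47×10³ nm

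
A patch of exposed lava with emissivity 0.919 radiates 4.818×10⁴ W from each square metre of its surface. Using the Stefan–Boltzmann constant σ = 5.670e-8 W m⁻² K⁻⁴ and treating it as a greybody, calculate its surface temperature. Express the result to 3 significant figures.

I = εσT⁴, so T = (I/εσ)^(1/4) = (4.818×10⁴/(0.919×5.670×10⁻⁸))^(1/4) = 981 K.

T ≈ 981 K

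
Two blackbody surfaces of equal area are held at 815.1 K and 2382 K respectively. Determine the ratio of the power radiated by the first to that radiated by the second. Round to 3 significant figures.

With equal areas, P₁/P₂ = (T₁/T₂)⁴ = (815.1/2382)⁴ = 0.0137.

P₁/P₂ ≈ 0.0137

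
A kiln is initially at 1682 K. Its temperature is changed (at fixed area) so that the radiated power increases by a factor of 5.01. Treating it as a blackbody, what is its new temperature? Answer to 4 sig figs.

T₂ ≈ 2516 K

P ∝ T⁴, so T₂/T₁ = (P₂/P₁)^(1/4) = (5.01)^(1/4) = 1.49610.
T₂ = 1682 × 1.49610 = 2516 K.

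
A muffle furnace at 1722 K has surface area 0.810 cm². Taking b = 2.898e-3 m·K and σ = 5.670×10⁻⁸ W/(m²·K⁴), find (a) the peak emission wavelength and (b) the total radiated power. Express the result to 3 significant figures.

(a) λ_max = b/T = 2.898×10⁻³/1722 = 1.683×10⁻⁶ m = 1.68 μm.
Area A = 0.810 cm² = 8.10×10⁻⁵ m².
(b) P = σAT⁴ = 5.670×10⁻⁸×8.10×10⁻⁵×(1722)⁴ = 40.4 W.

λ_max ≈ 1.68 μm; P ≈ 40.4 W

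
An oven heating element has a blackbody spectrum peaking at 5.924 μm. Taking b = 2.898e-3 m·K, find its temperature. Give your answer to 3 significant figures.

T ≈ 489 K

Wien's law gives T = b/λ_max = (2.898×10⁻³ m·K)/(5.924×10⁻⁶ m) = 489 K.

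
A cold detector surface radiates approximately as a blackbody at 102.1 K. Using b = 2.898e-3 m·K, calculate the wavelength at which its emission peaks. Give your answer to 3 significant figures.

λ_max ≈ 28.4 μm

Wien's displacement law: λ_max = b/T = (2.898×10⁻³ m·K)/(102.1 K) = 2.838×10⁻⁵ m.
That is 28.4 μm, in the infrared range.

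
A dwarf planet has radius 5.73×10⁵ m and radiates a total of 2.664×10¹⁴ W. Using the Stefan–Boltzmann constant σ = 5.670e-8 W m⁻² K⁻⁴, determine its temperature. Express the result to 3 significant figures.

Surface area A = 4πR² = 4π(5.73×10⁵ m)² = 4.12590×10¹² m².
P = σAT⁴ ⇒ T = (P/(σA))^(1/4) = (2.664×10¹⁴/(5.670×10⁻⁸×4.12590×10¹²))^(1/4) = 184 K.

T ≈ 184 K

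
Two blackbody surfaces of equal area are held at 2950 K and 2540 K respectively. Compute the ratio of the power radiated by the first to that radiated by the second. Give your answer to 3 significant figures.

P₁/P₂ ≈ 1.82

With equal areas, P₁/P₂ = (T₁/T₂)⁴ = (2950/2540)⁴ = 1.82.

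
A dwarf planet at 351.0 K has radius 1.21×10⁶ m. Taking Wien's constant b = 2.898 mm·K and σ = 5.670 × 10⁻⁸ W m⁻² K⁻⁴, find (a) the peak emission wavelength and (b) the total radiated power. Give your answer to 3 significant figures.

λ_max ≈ 8.26 μm; P ≈ 1.58×10¹⁶ W

(a) λ_max = b/T = 2.898×10⁻³/351.0 = 8.256×10⁻⁶ m = 8.26 μm.
Surface area A = 4πR² = 4π(1.21×10⁶ m)² = 1.83984×10¹³ m².
(b) P = σAT⁴ = 5.670×10⁻⁸×1.83984×10¹³×(351.0)⁴ = 1.58×10¹⁶ W.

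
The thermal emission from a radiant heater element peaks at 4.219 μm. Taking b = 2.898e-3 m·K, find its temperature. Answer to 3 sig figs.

Wien's law gives T = b/λ_max = (2.898×10⁻³ m·K)/(4.219×10⁻⁶ m) = 687 K.

T ≈ 687 K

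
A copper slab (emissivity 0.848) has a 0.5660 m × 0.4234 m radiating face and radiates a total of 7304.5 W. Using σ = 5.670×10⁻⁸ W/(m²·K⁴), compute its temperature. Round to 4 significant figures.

Area A = 0.5660 × 0.4234 = 0.239644 m².
P = εσAT⁴ ⇒ T = (P/(εσA))^(1/4) = (7304.5/(0.848×5.670×10⁻⁸×0.239644))^(1/4) = 892.3 K.

T ≈ 892.3 K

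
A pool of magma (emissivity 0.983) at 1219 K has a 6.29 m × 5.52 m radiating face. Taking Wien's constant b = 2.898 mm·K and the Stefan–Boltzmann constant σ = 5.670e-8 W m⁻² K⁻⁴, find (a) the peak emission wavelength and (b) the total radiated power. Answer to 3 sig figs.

λ_max ≈ 2.38 μm; P ≈ 4.27×10⁶ W

(a) λ_max = b/T = 2.898×10⁻³/1219 = 2.377×10⁻⁶ m = 2.38 μm.
Area A = 6.29 × 5.52 = 34.7208 m².
(b) P = εσAT⁴ = 0.983×5.670×10⁻⁸×34.7208×(1219)⁴ = 4.27×10⁶ W.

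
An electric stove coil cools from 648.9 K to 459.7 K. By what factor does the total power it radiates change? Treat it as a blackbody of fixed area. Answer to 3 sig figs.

P₂/P₁ ≈ 0.252

P ∝ T⁴, so P₂/P₁ = (T₂/T₁)⁴ = (459.7/648.9)⁴ = (0.708430)⁴ = 0.252.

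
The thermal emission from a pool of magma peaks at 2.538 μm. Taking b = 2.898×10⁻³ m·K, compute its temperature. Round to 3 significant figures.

Wien's law gives T = b/λ_max = (2.898×10⁻³ m·K)/(2.538×10⁻⁶ m) = 1.14×10³ K.

T ≈ 1.14×10³ K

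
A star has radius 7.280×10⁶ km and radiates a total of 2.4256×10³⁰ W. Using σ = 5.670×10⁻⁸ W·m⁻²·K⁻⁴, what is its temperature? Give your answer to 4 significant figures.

T ≈ 1.592×10⁴ K

Surface area A = 4πR² = 4π(7.280×10⁹ m)² = 6.65998×10²⁰ m².
P = σAT⁴ ⇒ T = (P/(σA))^(1/4) = (2.4256×10³⁰/(5.670×10⁻⁸×6.65998×10²⁰))^(1/4) = 1.592×10⁴ K.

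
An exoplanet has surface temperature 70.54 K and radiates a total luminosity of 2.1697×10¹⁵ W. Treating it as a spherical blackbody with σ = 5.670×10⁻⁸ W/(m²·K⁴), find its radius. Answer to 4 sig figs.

R ≈ 1.109×10⁷ m

L = 4πR²σT⁴ ⇒ R = √(L/(4πσT⁴)).
σT⁴ = 1.40386 W/m², so R = √(2.1697×10¹⁵/(4π×1.40386)) = 1.109×10⁷ m.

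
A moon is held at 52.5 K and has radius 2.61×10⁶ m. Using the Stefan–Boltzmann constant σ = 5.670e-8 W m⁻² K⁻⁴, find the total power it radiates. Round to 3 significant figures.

P ≈ 3.69×10¹³ W

Surface area A = 4πR² = 4π(2.61×10⁶ m)² = 8.56034×10¹³ m².
P = σAT⁴ = 5.670×10⁻⁸ × 8.56034×10¹³ × (52.5)⁴ = 3.69×10¹³ W.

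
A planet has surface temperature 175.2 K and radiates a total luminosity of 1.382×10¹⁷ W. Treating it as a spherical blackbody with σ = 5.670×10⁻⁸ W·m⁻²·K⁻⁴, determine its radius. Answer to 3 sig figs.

L = 4πR²σT⁴ ⇒ R = √(L/(4πσT⁴)).
σT⁴ = 53.4219 W/m², so R = √(1.382×10¹⁷/(4π×53.4219)) = 1.43×10⁷ m.

R ≈ 1.43×10⁷ m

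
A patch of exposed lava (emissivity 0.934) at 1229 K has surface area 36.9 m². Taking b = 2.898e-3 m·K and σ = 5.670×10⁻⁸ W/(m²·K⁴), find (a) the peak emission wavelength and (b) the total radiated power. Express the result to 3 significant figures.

λ_max ≈ 2.36 μm; P ≈ 4.46×10⁶ W

(a) λ_max = b/T = 2.898×10⁻³/1229 = 2.358×10⁻⁶ m = 2.36 μm.
Area A = 36.9 m².
(b) P = εσAT⁴ = 0.934×5.670×10⁻⁸×36.9×(1229)⁴ = 4.46×10⁶ W.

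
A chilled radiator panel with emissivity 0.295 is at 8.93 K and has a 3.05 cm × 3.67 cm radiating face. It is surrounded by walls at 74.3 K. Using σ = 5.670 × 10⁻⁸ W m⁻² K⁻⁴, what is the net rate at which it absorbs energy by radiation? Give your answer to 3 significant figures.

Net gain ≈ 5.70×10⁻⁴ W

Area A = 0.0305 × 0.0367 = 1.11935×10⁻³ m².
Net radiated power P_net = εσA(T⁴ − T₀⁴) = 0.295×5.670×10⁻⁸×1.11935×10⁻³×(8.93⁴ − 74.3⁴).
T⁴ − T₀⁴ = 6359.25 − 3.04758×10⁷ = -3.04694×10⁷ K⁴, so P_net = -5.70×10⁻⁴ W — negative, meaning a net gain of 5.70×10⁻⁴ W.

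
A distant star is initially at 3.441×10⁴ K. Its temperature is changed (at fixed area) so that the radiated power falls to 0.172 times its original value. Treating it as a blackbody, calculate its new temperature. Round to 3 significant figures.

P ∝ T⁴, so T₂/T₁ = (P₂/P₁)^(1/4) = (0.172)^(1/4) = 0.643994.
T₂ = 3.441×10⁴ × 0.643994 = 2.22×10⁴ K.

T₂ ≈ 2.22×10⁴ K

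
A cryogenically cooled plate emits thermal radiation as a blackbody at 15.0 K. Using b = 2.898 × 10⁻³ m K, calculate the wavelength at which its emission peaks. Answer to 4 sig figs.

Wien's displacement law: λ_max = b/T = (2.898×10⁻³ m·K)/(15.0 K) = 1.9320×10⁻⁴ m.
That is 0.1932 mm, in the infrared range.

λ_max ≈ 0.1932 mm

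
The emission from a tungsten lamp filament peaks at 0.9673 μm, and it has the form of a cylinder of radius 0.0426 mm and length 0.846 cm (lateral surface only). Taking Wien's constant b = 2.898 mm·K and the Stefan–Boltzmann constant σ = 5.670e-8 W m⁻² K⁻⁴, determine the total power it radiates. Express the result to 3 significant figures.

Wien's law: T = b/λ_max = 2.898×10⁻³/9.673×10⁻⁷ = 2995.97 K.
Lateral area A = 2πrL = 2π×4.26×10⁻⁵×8.46×10⁻³ = 2.26443×10⁻⁶ m².
Then P = σAT⁴ = 5.670×10⁻⁸×2.26443×10⁻⁶×(2995.97)⁴ = 10.3 W.

P ≈ 10.3 W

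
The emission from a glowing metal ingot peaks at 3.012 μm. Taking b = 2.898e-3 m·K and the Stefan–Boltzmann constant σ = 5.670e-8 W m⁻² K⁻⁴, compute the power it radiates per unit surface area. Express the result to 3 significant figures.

I ≈ 4.86×10⁴ W/m²

Wien's law: T = b/λ_max = 2.898×10⁻³/3.012×10⁻⁶ = 962.151 K.
Then I = σT⁴ = 5.670×10⁻⁸×(962.151)⁴ = 4.86×10⁴ W/m².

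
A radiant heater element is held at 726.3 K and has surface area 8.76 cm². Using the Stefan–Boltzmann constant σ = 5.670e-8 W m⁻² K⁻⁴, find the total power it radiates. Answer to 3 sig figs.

P ≈ 13.8 W

Area A = 8.76 cm² = 8.76×10⁻⁴ m².
P = σAT⁴ = 5.670×10⁻⁸ × 8.76×10⁻⁴ × (726.3)⁴ = 13.8 W.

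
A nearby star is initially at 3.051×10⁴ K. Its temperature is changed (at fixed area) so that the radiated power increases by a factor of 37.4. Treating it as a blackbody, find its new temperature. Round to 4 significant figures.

P ∝ T⁴, so T₂/T₁ = (P₂/P₁)^(1/4) = (37.4)^(1/4) = 2.47296.
T₂ = 3.051×10⁴ × 2.47296 = 7.545×10⁴ K.

T₂ ≈ 7.545×10⁴ K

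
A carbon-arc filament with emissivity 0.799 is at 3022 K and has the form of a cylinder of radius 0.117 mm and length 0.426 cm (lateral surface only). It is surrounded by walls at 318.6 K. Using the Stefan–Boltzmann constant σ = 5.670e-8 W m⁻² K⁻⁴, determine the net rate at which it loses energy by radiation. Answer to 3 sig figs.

Net loss ≈ 11.8 W

Lateral area A = 2πrL = 2π×1.17×10⁻⁴×4.26×10⁻³ = 3.13167×10⁻⁶ m².
Net radiated power P_net = εσA(T⁴ − T₀⁴) = 0.799×5.670×10⁻⁸×3.13167×10⁻⁶×(3022⁴ − 318.6⁴).
T⁴ − T₀⁴ = 8.34023×10¹³ − 1.03035×10¹⁰ = 8.33920×10¹³ K⁴, so P_net = 11.8 W.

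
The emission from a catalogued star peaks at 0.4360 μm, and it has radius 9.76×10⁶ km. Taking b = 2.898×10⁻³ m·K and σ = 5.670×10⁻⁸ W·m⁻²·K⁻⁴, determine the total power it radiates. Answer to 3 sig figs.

P ≈ 1.32×10²⁹ W

Wien's law: T = b/λ_max = 2.898×10⁻³/4.360×10⁻⁷ = 6646.79 K.
Surface area A = 4πR² = 4π(9.76×10⁹ m)² = 1.19704×10²¹ m².
Then P = σAT⁴ = 5.670×10⁻⁸×1.19704×10²¹×(6646.79)⁴ = 1.32×10²⁹ W.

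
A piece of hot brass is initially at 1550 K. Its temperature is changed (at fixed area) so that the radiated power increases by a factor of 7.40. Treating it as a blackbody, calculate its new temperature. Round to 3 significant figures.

T₂ ≈ 2.56×10³ K

P ∝ T⁴, so T₂/T₁ = (P₂/P₁)^(1/4) = (7.40)^(1/4) = 1.64933.
T₂ = 1550 × 1.64933 = 2.56×10³ K.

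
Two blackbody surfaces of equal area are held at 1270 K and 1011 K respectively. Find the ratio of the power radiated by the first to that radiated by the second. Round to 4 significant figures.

With equal areas, P₁/P₂ = (T₁/T₂)⁴ = (1270/1011)⁴ = 2.490.

P₁/P₂ ≈ 2.490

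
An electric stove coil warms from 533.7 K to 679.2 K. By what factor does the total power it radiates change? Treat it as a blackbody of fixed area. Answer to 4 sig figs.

P₂/P₁ ≈ 2.623

P ∝ T⁴, so P₂/P₁ = (T₂/T₁)⁴ = (679.2/533.7)⁴ = (1.27263)⁴ = 2.623.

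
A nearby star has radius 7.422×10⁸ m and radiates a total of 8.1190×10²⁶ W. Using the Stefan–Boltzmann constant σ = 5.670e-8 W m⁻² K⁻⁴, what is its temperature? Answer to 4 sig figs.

Surface area A = 4πR² = 4π(7.422×10⁸ m)² = 6.92232×10¹⁸ m².
P = σAT⁴ ⇒ T = (P/(σA))^(1/4) = (8.1190×10²⁶/(5.670×10⁻⁸×6.92232×10¹⁸))^(1/4) = 6744 K.

T ≈ 6744 K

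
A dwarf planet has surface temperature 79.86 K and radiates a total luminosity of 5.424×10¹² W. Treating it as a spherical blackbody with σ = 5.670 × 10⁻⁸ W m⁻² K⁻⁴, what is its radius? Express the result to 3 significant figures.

R ≈ 4.33×10⁵ m

L = 4πR²σT⁴ ⇒ R = √(L/(4πσT⁴)).
σT⁴ = 2.30622 W/m², so R = √(5.424×10¹²/(4π×2.30622)) = 4.33×10⁵ m.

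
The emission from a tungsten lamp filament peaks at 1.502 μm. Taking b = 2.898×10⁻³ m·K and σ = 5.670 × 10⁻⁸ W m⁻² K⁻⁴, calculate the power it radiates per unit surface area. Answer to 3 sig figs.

Wien's law: T = b/λ_max = 2.898×10⁻³/1.502×10⁻⁶ = 1929.43 K.
Then I = σT⁴ = 5.670×10⁻⁸×(1929.43)⁴ = 7.86×10⁵ W/m².

I ≈ 7.86×10⁵ W/m²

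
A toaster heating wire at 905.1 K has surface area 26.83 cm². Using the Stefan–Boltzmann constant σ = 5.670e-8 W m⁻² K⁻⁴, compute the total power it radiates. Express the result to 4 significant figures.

P ≈ 102.1 W

Area A = 26.83 cm² = 2.683×10⁻³ m².
P = σAT⁴ = 5.670×10⁻⁸ × 2.683×10⁻³ × (905.1)⁴ = 102.1 W.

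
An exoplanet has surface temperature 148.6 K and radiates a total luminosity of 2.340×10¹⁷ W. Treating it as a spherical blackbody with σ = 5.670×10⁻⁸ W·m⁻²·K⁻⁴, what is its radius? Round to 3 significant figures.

R ≈ 2.60×10⁷ m

L = 4πR²σT⁴ ⇒ R = √(L/(4πσT⁴)).
σT⁴ = 27.6477 W/m², so R = √(2.340×10¹⁷/(4π×27.6477)) = 2.60×10⁷ m.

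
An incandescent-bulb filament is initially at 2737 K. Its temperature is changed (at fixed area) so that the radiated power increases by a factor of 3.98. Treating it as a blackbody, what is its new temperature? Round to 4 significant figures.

P ∝ T⁴, so T₂/T₁ = (P₂/P₁)^(1/4) = (3.98)^(1/4) = 1.41244.
T₂ = 2737 × 1.41244 = 3866 K.

T₂ ≈ 3866 K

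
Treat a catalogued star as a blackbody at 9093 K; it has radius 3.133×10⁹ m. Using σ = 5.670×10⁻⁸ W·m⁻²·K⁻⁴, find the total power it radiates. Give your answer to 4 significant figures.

Surface area A = 4πR² = 4π(3.133×10⁹ m)² = 1.23348×10²⁰ m².
P = σAT⁴ = 5.670×10⁻⁸ × 1.23348×10²⁰ × (9093)⁴ = 4.781×10²⁸ W.

P ≈ 4.781×10²⁸ W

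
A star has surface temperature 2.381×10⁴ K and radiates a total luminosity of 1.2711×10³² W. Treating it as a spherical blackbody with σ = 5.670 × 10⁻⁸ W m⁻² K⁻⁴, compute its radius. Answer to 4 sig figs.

L = 4πR²σT⁴ ⇒ R = √(L/(4πσT⁴)).
σT⁴ = 1.82230×10¹⁰ W/m², so R = √(1.2711×10³²/(4π×1.82230×10¹⁰)) = 2.356×10¹⁰ m.

R ≈ 2.356×10¹⁰ m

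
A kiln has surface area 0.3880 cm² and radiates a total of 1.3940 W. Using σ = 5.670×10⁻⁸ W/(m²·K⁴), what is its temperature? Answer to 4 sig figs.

Area A = 0.3880 cm² = 3.880×10⁻⁵ m².
P = σAT⁴ ⇒ T = (P/(σA))^(1/4) = (1.3940/(5.670×10⁻⁸×3.880×10⁻⁵))^(1/4) = 892.2 K.

T ≈ 892.2 K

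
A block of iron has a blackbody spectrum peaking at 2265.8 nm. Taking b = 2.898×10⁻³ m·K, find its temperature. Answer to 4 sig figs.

T ≈ 1279 K

Wien's law gives T = b/λ_max = (2.898×10⁻³ m·K)/(2.2658×10⁻⁶ m) = 1279 K.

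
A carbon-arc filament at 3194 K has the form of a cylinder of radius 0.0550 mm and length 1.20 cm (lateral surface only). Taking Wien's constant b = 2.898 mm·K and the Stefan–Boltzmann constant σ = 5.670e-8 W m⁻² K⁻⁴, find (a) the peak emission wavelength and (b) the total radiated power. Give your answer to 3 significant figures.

(a) λ_max = b/T = 2.898×10⁻³/3194 = 9.073×10⁻⁷ m = 907 nm.
Lateral area A = 2πrL = 2π×5.50×10⁻⁵×0.0120 = 4.14690×10⁻⁶ m².
(b) P = σAT⁴ = 5.670×10⁻⁸×4.14690×10⁻⁶×(3194)⁴ = 24.5 W.

λ_max ≈ 907 nm; P ≈ 24.5 W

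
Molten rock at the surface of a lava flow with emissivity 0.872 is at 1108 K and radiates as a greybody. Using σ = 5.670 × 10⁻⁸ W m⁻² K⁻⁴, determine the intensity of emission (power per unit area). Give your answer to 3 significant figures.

I ≈ 7.45×10⁴ W/m²

Stefan–Boltzmann: I = εσT⁴ = 0.872 × 5.670×10⁻⁸ × (1108)⁴ = 7.45×10⁴ W/m².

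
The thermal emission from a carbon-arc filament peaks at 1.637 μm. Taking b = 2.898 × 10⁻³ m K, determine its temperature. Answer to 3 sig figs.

Wien's law gives T = b/λ_max = (2.898×10⁻³ m·K)/(1.637×10⁻⁶ m) = 1.77×10³ K.

T ≈ 1.77×10³ K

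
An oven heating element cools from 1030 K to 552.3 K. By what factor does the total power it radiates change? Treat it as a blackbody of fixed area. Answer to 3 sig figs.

P₂/P₁ ≈ 0.0827

P ∝ T⁴, so P₂/P₁ = (T₂/T₁)⁴ = (552.3/1030)⁴ = (0.536214)⁴ = 0.0827.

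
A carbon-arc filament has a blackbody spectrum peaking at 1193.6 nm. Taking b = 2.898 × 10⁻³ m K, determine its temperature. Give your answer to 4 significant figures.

T ≈ 2428 K

Wien's law gives T = b/λ_max = (2.898×10⁻³ m·K)/(1.1936×10⁻⁶ m) = 2428 K.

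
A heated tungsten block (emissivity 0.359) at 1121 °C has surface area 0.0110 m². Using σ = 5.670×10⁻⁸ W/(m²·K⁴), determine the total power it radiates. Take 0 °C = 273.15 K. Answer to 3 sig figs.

T = 1121 °C + 273.15 = 1394.15 K.
Area A = 0.0110 m².
P = εσAT⁴ = 0.359 × 5.670×10⁻⁸ × 0.0110 × (1394.15)⁴ = 846 W.

P ≈ 846 W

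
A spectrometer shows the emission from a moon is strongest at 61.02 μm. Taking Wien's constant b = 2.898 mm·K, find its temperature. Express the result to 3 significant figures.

Wien's law gives T = b/λ_max = (2.898×10⁻³ m·K)/(6.102×10⁻⁵ m) = 47.5 K.

T ≈ 47.5 K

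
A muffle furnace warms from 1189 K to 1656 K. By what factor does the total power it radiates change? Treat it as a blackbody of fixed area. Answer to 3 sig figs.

P ∝ T⁴, so P₂/P₁ = (T₂/T₁)⁴ = (1656/1189)⁴ = (1.39277)⁴ = 3.76.

P₂/P₁ ≈ 3.76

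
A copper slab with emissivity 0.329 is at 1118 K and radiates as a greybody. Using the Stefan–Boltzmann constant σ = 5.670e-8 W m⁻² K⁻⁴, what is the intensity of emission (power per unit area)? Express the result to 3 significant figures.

I ≈ 2.91×10⁴ W/m²

Stefan–Boltzmann: I = εσT⁴ = 0.329 × 5.670×10⁻⁸ × (1118)⁴ = 2.91×10⁴ W/m².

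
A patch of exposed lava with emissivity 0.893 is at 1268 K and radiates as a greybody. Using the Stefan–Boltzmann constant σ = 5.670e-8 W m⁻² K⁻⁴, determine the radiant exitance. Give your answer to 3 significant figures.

I ≈ 1.31×10⁵ W/m²

Stefan–Boltzmann: I = εσT⁴ = 0.893 × 5.670×10⁻⁸ × (1268)⁴ = 1.31×10⁵ W/m².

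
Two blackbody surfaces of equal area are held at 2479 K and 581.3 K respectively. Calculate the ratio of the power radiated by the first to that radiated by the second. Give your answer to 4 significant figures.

With equal areas, P₁/P₂ = (T₁/T₂)⁴ = (2479/581.3)⁴ = 330.8.

P₁/P₂ ≈ 330.8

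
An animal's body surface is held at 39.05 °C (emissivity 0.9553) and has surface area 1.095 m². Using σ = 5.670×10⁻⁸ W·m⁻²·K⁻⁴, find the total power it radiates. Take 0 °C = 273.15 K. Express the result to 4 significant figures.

P ≈ 563.5 W

T = 39.05 °C + 273.15 = 312.20 K.
Area A = 1.095 m².
P = εσAT⁴ = 0.9553 × 5.670×10⁻⁸ × 1.095 × (312.20)⁴ = 563.5 W.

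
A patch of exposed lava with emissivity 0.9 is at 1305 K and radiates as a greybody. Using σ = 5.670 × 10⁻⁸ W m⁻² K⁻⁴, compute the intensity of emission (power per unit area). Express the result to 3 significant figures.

Stefan–Boltzmann: I = εσT⁴ = 0.9 × 5.670×10⁻⁸ × (1305)⁴ = 1.48×10⁵ W/m².

I ≈ 1.48×10⁵ W/m²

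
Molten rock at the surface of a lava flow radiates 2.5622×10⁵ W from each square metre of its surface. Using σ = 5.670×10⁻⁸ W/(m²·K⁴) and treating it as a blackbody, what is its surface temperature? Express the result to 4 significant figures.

T ≈ 1458 K

I = σT⁴, so T = (I/σ)^(1/4) = (2.5622×10⁵/(5.670×10⁻⁸))^(1/4) = 1458 K.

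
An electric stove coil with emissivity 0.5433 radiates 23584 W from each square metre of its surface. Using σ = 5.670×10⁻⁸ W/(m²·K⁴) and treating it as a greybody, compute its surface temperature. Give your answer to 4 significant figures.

I = εσT⁴, so T = (I/εσ)^(1/4) = (23584/(0.5433×5.670×10⁻⁸))^(1/4) = 935.4 K.

T ≈ 935.4 K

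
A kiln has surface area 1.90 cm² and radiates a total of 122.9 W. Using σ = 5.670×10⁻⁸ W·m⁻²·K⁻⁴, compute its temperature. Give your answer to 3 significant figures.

Area A = 1.90 cm² = 1.90×10⁻⁴ m².
P = σAT⁴ ⇒ T = (P/(σA))^(1/4) = (122.9/(5.670×10⁻⁸×1.90×10⁻⁴))^(1/4) = 1.84×10³ K.

T ≈ 1.84×10³ K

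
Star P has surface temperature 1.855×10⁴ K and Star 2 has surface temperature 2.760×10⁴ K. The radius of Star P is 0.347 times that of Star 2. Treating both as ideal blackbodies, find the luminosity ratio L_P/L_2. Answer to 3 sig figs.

L_P/L_2 ≈ 0.0246

L ∝ R²T⁴, so L_P/L_2 = (R_P/R_2)²(T_P/T_2)⁴ = (0.347)² × (1.855×10⁴/2.760×10⁴)⁴ = 0.120409 × 0.204051 = 0.0246.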